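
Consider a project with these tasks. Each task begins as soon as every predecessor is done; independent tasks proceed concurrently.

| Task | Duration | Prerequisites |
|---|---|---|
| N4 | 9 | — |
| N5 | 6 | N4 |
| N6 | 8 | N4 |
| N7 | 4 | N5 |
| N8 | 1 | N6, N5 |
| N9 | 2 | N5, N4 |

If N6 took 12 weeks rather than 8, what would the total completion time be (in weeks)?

The binding path is N4→N5→N7 = 9+6+4 = 19; finish at 19 weeks.
The longest path through N6 is only 18 weeks, so N6 has float 1.
New critical path: N4→N6→N8 = 9+12+1 = 22 ⇒ 22 weeks.

22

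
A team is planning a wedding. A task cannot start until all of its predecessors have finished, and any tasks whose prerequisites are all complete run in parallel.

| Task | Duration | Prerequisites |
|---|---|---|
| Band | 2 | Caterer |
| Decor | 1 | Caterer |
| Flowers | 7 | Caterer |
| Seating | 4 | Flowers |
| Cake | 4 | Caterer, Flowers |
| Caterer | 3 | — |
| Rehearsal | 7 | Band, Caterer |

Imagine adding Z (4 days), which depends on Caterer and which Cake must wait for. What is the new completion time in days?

Originally the job takes 14 days.
With Z inserted, Cake now waits for max(Caterer, Flowers, Z).
New critical path: Caterer→Flowers→Cake = 3+7+4 = 14 ⇒ 14 days.

14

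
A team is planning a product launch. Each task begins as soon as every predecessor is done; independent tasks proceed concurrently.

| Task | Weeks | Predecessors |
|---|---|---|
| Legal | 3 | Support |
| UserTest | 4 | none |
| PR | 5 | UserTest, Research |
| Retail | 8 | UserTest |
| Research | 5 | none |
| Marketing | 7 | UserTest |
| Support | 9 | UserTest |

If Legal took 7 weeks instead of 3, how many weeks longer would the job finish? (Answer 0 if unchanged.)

4

Critical path before the change: UserTest→Support→Legal = 4+9+3 = 16 giving 16 weeks.
Since Legal is critical, the +4 change carries straight to that chain (now 20 weeks).
The critical path is still UserTest→Support→Legal; finish is now 20 weeks.
Change in finish: 20 − 16 = +4 weeks.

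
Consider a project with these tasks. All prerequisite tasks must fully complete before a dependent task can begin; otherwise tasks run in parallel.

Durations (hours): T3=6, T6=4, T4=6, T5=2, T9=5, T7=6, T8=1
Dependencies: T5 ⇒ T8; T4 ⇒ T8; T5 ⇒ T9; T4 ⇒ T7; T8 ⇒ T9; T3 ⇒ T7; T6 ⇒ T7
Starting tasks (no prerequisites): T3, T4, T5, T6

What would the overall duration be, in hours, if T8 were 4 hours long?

15

Critical path before the change: T4→T8→T9 = 6+1+5 = 12 giving 12 hours.
T8 is on the critical path; changing it to 4 makes that path 15 hours.
No other chain overtakes it, so the finish is 15 hours.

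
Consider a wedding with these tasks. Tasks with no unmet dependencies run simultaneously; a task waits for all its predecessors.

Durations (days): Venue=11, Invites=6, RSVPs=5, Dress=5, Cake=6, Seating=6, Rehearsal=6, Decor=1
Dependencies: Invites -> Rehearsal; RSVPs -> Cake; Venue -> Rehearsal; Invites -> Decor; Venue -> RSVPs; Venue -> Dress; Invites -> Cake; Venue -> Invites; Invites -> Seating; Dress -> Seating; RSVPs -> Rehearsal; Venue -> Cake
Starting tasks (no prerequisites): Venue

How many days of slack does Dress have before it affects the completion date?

1

The longest chain is Venue→Invites→Cake = 11+6+6 = 23; overall finish 23 days.
Longest path through Dress: 22 days (earliest finish 16, latest finish 17).
Slack of Dress = 12 − 11 = 1 day.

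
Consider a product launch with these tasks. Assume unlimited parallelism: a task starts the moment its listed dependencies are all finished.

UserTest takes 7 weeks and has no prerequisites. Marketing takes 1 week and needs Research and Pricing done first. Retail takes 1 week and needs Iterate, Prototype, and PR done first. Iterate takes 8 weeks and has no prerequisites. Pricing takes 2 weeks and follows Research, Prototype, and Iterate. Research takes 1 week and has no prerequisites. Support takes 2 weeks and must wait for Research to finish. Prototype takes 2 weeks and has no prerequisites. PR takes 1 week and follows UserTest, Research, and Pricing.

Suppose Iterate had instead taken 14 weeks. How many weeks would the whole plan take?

As given, the longest chain is Iterate→Pricing→PR→Retail = 8+2+1+1 = 12, so the finish is 12 weeks.
Iterate is on the critical path; changing it to 14 makes that path 18 weeks.
That remains the longest chain; total 18 weeks.

18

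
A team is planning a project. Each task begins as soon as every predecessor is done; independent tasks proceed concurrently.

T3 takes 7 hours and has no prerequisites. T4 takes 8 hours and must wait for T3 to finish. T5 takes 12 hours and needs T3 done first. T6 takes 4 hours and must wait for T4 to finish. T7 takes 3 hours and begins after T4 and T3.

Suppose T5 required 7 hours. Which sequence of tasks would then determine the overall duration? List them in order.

T3, T4, T6

As given, the longest chain is T3→T5 = 7+12 = 19, so the finish is 19 hours.
Since T5 is critical, the -5 change carries straight to that chain (now 14 hours).
The binding chain switches to T3→T4→T6 = 7+8+4 = 19; finish 19 hours.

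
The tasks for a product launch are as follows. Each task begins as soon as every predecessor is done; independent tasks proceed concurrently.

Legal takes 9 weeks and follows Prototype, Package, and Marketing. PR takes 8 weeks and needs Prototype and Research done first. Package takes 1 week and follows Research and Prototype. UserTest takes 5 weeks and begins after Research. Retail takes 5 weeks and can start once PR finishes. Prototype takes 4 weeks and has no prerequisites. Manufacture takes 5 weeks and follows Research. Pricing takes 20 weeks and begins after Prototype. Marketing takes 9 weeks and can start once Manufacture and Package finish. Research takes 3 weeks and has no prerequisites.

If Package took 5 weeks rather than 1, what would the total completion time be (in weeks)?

Baseline: Research→Manufacture→Marketing→Legal = 3+5+9+9 = 26 → 26 weeks.
Package is off the critical path — its longest chain is 23 weeks, giving 3 of slack.
New critical path: Prototype→Package→Marketing→Legal = 4+5+9+9 = 27 ⇒ 27 weeks.

27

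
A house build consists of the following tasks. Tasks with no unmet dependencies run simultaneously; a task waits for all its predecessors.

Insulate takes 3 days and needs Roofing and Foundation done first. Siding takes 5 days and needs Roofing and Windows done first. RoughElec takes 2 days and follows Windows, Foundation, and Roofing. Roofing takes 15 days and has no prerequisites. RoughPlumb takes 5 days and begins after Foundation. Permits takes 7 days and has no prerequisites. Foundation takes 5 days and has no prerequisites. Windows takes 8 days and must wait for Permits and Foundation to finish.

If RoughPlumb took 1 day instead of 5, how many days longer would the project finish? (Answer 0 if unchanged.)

Critical path before the change: Permits→Windows→Siding = 7+8+5 = 20 giving 20 days.
RoughPlumb is off the critical path — its longest chain is 10 days, giving 10 of slack.
No other chain overtakes it, so the finish is 20 days.
Change in finish: 20 − 20 = +0 days.

0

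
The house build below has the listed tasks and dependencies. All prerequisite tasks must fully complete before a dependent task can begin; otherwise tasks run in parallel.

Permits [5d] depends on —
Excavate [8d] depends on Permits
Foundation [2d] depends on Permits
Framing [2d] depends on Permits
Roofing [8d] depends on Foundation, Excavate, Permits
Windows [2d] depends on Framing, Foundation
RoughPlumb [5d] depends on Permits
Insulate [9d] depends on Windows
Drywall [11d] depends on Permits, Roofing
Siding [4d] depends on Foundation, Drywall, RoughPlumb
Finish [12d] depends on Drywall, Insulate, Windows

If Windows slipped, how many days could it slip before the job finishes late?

14

Permits→Excavate→Roofing→Drywall→Finish = 5+8+8+11+12 = 44 sets the makespan at 44 days.
The longest chain containing Windows totals 30 days.
Slack of Windows = 21 − 7 = 14 days.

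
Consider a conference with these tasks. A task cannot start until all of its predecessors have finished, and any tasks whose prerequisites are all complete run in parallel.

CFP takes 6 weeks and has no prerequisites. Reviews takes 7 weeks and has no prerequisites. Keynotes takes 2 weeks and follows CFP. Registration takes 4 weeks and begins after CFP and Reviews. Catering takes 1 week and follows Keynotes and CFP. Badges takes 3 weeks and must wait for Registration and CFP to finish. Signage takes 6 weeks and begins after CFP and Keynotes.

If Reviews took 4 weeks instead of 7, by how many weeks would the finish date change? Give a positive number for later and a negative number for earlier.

0

As given, the longest chain is Reviews→Registration→Badges = 7+4+3 = 14, so the finish is 14 weeks.
Since Reviews is critical, the -3 change carries straight to that chain (now 11 weeks).
New critical path: CFP→Keynotes→Signage = 6+2+6 = 14 ⇒ 14 weeks.
Change in finish: 14 − 14 = +0 weeks.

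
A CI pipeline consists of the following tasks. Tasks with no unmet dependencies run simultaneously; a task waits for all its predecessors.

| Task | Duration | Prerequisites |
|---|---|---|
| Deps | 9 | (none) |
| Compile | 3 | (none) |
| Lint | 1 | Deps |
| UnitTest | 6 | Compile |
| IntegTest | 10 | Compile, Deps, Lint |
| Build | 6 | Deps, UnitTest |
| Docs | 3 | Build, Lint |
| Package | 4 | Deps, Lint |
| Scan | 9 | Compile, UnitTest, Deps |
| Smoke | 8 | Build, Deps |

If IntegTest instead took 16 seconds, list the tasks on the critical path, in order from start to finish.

Deps, Lint, IntegTest

Critical path before the change: Deps→Build→Smoke = 9+6+8 = 23 giving 23 seconds.
IntegTest has 3 seconds of float (longest path through it is 20).
Now Deps→Lint→IntegTest = 9+1+16 = 26 is longest, so the finish becomes 26 seconds.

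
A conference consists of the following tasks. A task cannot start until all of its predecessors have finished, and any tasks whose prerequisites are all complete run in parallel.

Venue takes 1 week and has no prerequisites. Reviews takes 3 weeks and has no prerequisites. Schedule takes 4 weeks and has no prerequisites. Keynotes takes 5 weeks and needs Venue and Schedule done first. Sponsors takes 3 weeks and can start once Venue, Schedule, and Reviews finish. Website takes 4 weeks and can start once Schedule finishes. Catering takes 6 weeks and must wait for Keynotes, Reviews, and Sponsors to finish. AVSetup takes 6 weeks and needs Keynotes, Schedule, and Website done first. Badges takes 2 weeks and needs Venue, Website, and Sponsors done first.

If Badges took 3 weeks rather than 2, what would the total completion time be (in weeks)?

As given, the longest chain is Schedule→Keynotes→Catering = 4+5+6 = 15, so the finish is 15 weeks.
Badges is off the critical path — its longest chain is 10 weeks, giving 5 of slack.
No other chain overtakes it, so the finish is 15 weeks.

15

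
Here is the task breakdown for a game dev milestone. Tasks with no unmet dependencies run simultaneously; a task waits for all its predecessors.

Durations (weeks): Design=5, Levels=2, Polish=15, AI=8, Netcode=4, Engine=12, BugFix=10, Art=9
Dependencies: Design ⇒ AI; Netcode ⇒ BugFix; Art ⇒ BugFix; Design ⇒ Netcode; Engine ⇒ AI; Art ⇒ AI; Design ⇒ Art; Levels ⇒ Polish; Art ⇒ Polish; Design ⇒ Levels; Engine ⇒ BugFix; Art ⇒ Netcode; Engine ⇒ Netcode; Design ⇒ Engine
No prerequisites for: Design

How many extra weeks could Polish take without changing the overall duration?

2

Design→Engine→Netcode→BugFix = 5+12+4+10 = 31 sets the makespan at 31 weeks.
Longest path through Polish: 29 weeks (earliest finish 29, latest finish 31).
So Polish can slip 31 − 29 = 2 weeks.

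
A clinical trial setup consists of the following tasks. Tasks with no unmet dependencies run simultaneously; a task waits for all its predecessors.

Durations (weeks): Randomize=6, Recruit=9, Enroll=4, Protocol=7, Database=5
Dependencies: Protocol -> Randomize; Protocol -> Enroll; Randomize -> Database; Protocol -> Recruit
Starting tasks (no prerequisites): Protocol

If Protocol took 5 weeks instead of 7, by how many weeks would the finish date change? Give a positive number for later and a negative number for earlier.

The binding path is Protocol→Randomize→Database = 7+6+5 = 18; finish at 18 weeks.
Since Protocol is critical, the -2 change carries straight to that chain (now 16 weeks).
The critical path is still Protocol→Randomize→Database; finish is now 16 weeks.
Change in finish: 16 − 18 = -2 weeks.

-2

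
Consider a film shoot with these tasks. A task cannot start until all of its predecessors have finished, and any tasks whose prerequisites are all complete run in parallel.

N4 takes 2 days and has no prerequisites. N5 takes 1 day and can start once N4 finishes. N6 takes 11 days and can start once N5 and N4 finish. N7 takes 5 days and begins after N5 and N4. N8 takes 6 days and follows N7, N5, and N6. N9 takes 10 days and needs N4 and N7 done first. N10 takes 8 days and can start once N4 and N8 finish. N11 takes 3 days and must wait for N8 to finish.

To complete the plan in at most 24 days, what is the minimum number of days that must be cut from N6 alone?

4

Current finish: 28 days; target: 24.
N6 is on every critical path, so each day cut from N6 cuts the finish by one (this holds down to a finish of 22).
Need 28 − 24 = 4 days off N6 → N6 becomes 7 days, finish becomes 24.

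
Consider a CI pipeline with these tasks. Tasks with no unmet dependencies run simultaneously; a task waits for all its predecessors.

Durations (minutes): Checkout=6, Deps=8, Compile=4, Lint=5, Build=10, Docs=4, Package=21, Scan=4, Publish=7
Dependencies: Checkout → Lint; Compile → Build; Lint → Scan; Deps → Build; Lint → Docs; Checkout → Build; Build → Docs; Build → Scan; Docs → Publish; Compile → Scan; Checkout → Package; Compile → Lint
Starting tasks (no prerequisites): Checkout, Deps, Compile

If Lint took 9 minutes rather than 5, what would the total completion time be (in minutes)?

29

Critical path before the change: Deps→Build→Docs→Publish = 8+10+4+7 = 29 giving 29 minutes.
Lint is off the critical path — its longest chain is 22 minutes, giving 7 of slack.
That remains the longest chain; total 29 minutes.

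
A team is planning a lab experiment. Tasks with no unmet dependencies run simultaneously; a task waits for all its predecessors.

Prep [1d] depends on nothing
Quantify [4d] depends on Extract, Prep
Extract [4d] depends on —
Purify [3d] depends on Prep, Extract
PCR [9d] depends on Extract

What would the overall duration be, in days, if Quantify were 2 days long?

13

As given, the longest chain is Extract→PCR = 4+9 = 13, so the finish is 13 days.
The longest path through Quantify is only 8 days, so Quantify has float 5.
That remains the longest chain; total 13 days.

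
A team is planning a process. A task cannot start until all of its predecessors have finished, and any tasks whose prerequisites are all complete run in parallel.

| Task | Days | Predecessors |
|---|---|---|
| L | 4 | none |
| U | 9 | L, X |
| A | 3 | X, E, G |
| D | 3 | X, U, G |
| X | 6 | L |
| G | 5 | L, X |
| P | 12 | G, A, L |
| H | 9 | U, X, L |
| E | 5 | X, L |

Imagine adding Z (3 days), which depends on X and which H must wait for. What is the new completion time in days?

30

Originally the schedule takes 30 days.
With Z inserted, H now waits for max(U, X, L, Z).
New critical path: L→X→G→A→P = 4+6+5+3+12 = 30 ⇒ 30 days.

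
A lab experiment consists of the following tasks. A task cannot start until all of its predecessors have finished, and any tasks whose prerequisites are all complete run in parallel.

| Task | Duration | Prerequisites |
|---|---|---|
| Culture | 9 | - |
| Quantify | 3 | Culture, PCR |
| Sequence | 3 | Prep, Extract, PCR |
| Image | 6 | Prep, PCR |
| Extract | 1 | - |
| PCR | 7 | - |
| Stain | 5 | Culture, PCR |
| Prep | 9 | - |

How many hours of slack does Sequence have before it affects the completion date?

3

Prep→Image = 9+6 = 15 sets the makespan at 15 hours.
The longest chain containing Sequence totals 12 hours.
So Sequence can slip 15 − 12 = 3 hours.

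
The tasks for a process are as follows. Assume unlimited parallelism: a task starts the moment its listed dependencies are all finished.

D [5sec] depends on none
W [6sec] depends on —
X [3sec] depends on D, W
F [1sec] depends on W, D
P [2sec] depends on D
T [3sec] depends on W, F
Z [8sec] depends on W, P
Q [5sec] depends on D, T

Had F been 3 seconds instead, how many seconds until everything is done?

The binding path is W→F→T→Q = 6+1+3+5 = 15; finish at 15 seconds.
F lies on that path, so at 3 seconds the path becomes 17 seconds.
That remains the longest chain; total 17 seconds.

17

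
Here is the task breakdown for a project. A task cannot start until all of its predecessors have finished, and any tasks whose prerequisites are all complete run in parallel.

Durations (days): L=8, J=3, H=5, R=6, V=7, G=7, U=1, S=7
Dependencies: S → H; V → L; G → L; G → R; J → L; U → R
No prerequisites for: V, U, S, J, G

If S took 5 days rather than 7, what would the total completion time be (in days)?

15

Critical path before the change: V→L = 7+8 = 15 giving 15 days.
S is off the critical path — its longest chain is 12 days, giving 3 of slack.
No other chain overtakes it, so the finish is 15 days.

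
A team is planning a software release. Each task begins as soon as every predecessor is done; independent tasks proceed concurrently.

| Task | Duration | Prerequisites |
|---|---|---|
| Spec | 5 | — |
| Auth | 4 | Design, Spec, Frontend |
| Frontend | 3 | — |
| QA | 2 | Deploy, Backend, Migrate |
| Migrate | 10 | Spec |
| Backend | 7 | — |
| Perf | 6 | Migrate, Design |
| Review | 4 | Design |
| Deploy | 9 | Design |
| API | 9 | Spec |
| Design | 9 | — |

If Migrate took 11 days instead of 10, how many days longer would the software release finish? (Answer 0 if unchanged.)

1

The binding path is Spec→Migrate→Perf = 5+10+6 = 21; finish at 21 days.
Migrate is on the critical path; changing it to 11 makes that path 22 days.
That remains the longest chain; total 22 days.
Change in finish: 22 − 21 = +1 days.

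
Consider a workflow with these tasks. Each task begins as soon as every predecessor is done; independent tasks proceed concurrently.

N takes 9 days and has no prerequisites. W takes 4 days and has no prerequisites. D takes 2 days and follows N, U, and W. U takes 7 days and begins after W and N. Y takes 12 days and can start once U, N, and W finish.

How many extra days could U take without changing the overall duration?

0

Critical path: N→U→Y = 9+7+12 = 28, so the finish is 28 days.
U finishes as early as 16 and must finish by 16.
So U can slip 16 − 16 = 0 days.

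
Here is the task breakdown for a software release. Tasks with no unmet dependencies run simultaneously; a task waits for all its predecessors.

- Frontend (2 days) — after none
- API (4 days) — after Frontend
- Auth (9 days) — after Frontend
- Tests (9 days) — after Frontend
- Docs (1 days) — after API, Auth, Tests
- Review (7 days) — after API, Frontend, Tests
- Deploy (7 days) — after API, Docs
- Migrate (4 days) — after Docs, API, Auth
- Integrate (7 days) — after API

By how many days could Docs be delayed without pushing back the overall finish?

Frontend→Auth→Docs→Deploy = 2+9+1+7 = 19 sets the makespan at 19 days.
Docs finishes as early as 12 and must finish by 12.
So Docs can slip 12 − 12 = 0 days.

0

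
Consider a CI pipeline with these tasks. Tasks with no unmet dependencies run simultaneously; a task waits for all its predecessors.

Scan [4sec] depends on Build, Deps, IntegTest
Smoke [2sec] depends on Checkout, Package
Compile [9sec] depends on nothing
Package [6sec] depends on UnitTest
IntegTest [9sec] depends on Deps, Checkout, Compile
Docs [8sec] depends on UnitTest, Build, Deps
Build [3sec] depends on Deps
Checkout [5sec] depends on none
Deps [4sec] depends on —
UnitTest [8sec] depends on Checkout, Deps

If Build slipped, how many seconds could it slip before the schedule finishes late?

The longest chain is Compile→IntegTest→Scan = 9+9+4 = 22; overall finish 22 seconds.
The longest chain containing Build totals 15 seconds.
Slack of Build = 11 − 4 = 7 seconds.

7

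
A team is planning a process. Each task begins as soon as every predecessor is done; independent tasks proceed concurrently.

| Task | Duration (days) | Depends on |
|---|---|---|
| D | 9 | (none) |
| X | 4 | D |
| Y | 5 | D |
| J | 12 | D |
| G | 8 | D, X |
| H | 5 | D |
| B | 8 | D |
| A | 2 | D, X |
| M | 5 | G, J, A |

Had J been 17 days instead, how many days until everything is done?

Baseline: D→J→M = 9+12+5 = 26 → 26 days.
J is on the critical path; changing it to 17 makes that path 31 days.
No other chain overtakes it, so the finish is 31 days.

31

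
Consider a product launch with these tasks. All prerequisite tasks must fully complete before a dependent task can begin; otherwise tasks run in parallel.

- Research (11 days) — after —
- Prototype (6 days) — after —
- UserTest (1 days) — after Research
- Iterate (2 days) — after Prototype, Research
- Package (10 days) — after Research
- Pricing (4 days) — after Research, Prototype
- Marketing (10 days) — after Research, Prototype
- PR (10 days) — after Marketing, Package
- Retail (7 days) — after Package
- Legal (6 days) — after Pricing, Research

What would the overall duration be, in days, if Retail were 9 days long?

31

Actual critical path: Research→Package→PR = 11+10+10 = 31 ⇒ 31 days.
Retail is off the critical path — its longest chain is 28 days, giving 3 of slack.
The critical path is still Research→Package→PR; finish is now 31 days.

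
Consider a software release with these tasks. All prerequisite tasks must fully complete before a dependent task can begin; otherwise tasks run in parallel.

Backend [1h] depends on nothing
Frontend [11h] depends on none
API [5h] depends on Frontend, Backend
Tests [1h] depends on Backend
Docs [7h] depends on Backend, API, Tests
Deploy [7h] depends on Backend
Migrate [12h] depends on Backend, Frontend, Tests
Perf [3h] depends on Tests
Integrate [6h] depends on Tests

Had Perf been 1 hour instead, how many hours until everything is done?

The binding path is Frontend→API→Docs = 11+5+7 = 23; finish at 23 hours.
The longest path through Perf is only 5 hours, so Perf has float 18.
The critical path is still Frontend→API→Docs; finish is now 23 hours.

23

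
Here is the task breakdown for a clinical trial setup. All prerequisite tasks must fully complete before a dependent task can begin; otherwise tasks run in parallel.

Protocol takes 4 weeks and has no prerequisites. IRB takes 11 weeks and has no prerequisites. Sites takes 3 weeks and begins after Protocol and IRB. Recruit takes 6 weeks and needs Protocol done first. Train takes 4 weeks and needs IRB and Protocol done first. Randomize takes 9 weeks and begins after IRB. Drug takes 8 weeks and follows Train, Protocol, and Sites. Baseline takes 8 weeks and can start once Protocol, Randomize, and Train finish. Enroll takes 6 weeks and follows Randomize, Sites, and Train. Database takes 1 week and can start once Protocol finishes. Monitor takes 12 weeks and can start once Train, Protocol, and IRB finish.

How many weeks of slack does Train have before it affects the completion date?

1

The longest chain is IRB→Randomize→Baseline = 11+9+8 = 28; overall finish 28 weeks.
Longest path through Train: 27 weeks (earliest finish 15, latest finish 16).
Float = 28 − 27 = 1.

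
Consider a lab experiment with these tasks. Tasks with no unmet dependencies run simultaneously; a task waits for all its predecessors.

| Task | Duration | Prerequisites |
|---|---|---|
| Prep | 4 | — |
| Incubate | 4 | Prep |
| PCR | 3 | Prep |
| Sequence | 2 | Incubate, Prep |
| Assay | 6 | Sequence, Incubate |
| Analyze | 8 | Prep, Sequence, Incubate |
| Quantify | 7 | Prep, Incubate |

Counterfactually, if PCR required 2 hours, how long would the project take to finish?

18

As given, the longest chain is Prep→Incubate→Sequence→Analyze = 4+4+2+8 = 18, so the finish is 18 hours.
The longest path through PCR is only 7 hours, so PCR has float 11.
No other chain overtakes it, so the finish is 18 hours.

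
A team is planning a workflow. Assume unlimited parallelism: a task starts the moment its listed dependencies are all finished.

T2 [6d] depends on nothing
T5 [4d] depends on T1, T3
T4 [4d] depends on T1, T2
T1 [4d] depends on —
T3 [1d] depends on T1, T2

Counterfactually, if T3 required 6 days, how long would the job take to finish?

16

Baseline: T2→T3→T5 = 6+1+4 = 11 → 11 days.
Since T3 is critical, the +5 change carries straight to that chain (now 16 days).
No other chain overtakes it, so the finish is 16 days.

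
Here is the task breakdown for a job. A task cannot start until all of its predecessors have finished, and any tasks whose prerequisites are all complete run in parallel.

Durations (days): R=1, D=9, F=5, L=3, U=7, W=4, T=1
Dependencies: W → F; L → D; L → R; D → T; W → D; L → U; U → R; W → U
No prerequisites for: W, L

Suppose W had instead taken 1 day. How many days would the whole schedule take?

Critical path before the change: W→D→T = 4+9+1 = 14 giving 14 days.
Since W is critical, the -3 change carries straight to that chain (now 11 days).
The binding chain switches to L→D→T = 3+9+1 = 13; finish 13 days.

13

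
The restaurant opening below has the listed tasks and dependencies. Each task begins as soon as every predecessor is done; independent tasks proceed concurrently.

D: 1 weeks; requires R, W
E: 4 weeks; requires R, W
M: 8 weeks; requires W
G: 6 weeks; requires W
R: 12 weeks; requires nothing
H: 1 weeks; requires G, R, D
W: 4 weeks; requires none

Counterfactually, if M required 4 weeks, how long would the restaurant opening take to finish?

The binding path is R→E = 12+4 = 16; finish at 16 weeks.
M has 4 weeks of float (longest path through it is 12).
That remains the longest chain; total 16 weeks.

16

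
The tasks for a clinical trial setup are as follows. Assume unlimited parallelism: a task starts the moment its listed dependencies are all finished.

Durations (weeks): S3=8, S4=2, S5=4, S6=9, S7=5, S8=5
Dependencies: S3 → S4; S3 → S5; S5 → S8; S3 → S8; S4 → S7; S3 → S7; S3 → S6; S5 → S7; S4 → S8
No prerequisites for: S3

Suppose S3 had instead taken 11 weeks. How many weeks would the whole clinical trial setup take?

20

The binding path is S3→S5→S7 = 8+4+5 = 17; finish at 17 weeks.
Since S3 is critical, the +3 change carries straight to that chain (now 20 weeks).
No other chain overtakes it, so the finish is 20 weeks.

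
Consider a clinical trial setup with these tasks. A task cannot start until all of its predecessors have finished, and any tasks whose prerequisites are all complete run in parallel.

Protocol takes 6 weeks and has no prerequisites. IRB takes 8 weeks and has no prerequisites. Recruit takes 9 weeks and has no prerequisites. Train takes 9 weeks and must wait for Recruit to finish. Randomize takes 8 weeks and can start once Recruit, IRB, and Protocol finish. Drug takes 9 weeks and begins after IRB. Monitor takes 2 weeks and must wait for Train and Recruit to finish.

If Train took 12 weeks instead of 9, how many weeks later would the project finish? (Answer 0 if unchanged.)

3

Baseline: Recruit→Train→Monitor = 9+9+2 = 20 → 20 weeks.
Since Train is critical, the +3 change carries straight to that chain (now 23 weeks).
That remains the longest chain; total 23 weeks.
Change in finish: 23 − 20 = +3 weeks.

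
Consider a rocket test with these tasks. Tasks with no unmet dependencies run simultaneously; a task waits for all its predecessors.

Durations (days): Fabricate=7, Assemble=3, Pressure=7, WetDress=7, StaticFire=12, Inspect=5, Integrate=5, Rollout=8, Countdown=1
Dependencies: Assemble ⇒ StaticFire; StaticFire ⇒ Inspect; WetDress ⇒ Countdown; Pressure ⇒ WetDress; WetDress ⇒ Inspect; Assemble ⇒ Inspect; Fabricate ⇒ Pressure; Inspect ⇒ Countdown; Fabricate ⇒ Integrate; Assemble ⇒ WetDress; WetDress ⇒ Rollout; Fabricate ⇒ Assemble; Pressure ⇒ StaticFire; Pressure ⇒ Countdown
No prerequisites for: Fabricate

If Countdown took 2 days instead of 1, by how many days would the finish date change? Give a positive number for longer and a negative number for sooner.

1

Critical path before the change: Fabricate→Pressure→StaticFire→Inspect→Countdown = 7+7+12+5+1 = 32 giving 32 days.
Countdown lies on that path, so at 2 days the path becomes 33 days.
No other chain overtakes it, so the finish is 33 days.
Change in finish: 33 − 32 = +1 days.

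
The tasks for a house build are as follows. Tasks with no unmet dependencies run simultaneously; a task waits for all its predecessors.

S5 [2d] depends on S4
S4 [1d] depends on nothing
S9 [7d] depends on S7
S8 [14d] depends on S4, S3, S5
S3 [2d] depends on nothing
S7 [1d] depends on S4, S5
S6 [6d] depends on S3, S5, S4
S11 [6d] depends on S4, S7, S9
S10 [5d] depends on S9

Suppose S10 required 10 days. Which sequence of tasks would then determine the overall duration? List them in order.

S4, S5, S7, S9, S10

As given, the longest chain is S4→S5→S7→S9→S11 = 1+2+1+7+6 = 17, so the finish is 17 days.
S10 is off the critical path — its longest chain is 16 days, giving 1 of slack.
Now S4→S5→S7→S9→S10 = 1+2+1+7+10 = 21 is longest, so the finish becomes 21 days.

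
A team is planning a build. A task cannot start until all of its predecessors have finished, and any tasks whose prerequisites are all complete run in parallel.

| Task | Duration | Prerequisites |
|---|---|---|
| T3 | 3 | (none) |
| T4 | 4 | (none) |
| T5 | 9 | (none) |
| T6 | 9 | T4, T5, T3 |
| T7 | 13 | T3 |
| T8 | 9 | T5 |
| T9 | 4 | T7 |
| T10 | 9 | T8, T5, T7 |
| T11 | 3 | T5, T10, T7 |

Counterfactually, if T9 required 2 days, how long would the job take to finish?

As given, the longest chain is T5→T8→T10→T11 = 9+9+9+3 = 30, so the finish is 30 days.
The longest path through T9 is only 20 days, so T9 has float 10.
That remains the longest chain; total 30 days.

30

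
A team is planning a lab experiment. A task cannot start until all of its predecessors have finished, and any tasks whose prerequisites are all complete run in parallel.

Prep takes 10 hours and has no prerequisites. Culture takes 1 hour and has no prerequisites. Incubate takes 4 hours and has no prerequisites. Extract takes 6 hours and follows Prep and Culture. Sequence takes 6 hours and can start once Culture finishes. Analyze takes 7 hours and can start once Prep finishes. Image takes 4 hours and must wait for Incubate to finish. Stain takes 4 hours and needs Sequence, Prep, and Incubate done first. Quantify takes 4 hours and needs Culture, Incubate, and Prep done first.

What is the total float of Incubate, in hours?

9

Prep→Analyze = 10+7 = 17 sets the makespan at 17 hours.
Longest path through Incubate: 8 hours (earliest finish 4, latest finish 13).
Float = 17 − 8 = 9.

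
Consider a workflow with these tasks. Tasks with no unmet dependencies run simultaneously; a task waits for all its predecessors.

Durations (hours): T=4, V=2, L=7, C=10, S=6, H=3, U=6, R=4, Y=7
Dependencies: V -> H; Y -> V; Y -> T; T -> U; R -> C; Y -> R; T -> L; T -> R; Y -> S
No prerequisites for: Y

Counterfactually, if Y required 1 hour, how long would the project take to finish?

Baseline: Y→T→R→C = 7+4+4+10 = 25 → 25 hours.
Y lies on that path, so at 1 hour the path becomes 19 hours.
The critical path is still Y→T→R→C; finish is now 19 hours.

19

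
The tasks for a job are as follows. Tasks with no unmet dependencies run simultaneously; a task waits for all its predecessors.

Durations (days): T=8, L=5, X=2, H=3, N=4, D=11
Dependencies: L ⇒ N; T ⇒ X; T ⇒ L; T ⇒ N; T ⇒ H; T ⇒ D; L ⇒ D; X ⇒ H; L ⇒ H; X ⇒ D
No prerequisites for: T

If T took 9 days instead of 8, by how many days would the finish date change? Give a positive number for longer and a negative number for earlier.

1

The binding path is T→L→D = 8+5+11 = 24; finish at 24 days.
T lies on that path, so at 9 days the path becomes 25 days.
No other chain overtakes it, so the finish is 25 days.
Change in finish: 25 − 24 = +1 days.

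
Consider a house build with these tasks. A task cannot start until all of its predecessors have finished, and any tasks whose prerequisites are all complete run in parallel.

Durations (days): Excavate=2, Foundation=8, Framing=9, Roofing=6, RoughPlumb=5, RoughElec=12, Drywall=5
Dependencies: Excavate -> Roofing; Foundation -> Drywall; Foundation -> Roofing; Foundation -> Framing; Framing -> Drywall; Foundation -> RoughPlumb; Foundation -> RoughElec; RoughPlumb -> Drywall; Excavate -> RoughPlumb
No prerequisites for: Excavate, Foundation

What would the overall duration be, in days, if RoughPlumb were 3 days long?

22

Critical path before the change: Foundation→Framing→Drywall = 8+9+5 = 22 giving 22 days.
RoughPlumb is off the critical path — its longest chain is 18 days, giving 4 of slack.
No other chain overtakes it, so the finish is 22 days.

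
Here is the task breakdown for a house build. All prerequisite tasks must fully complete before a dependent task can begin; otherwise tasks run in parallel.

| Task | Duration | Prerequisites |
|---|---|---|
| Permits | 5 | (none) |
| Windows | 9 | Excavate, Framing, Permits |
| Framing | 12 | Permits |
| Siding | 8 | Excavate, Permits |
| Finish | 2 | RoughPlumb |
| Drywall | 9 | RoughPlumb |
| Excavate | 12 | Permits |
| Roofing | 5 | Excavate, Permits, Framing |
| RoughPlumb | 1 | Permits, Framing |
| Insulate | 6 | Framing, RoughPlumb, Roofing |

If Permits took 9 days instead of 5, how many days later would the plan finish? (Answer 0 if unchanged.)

4

Actual critical path: Permits→Excavate→Roofing→Insulate = 5+12+5+6 = 28 ⇒ 28 days.
Permits lies on that path, so at 9 days the path becomes 32 days.
That remains the longest chain; total 32 days.
Change in finish: 32 − 28 = +4 days.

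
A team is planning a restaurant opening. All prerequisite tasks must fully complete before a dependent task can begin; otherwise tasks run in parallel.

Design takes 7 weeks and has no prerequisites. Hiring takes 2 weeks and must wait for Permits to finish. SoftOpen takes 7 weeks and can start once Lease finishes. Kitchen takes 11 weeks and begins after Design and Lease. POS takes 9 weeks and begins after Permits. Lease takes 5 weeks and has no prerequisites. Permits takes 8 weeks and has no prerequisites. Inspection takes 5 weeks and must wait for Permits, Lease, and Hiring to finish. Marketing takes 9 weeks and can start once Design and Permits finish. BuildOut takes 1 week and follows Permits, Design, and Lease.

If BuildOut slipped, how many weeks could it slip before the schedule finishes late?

Design→Kitchen = 7+11 = 18 sets the makespan at 18 weeks.
Longest path through BuildOut: 9 weeks (earliest finish 9, latest finish 18).
Float = 18 − 9 = 9.

9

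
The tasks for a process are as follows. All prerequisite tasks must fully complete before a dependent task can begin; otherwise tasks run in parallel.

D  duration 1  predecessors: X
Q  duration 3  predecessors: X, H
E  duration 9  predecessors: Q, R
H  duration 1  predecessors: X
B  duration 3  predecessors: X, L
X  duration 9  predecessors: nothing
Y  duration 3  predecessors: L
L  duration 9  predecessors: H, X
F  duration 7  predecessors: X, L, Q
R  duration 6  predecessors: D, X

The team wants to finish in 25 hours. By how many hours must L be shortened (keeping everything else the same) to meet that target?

Current finish: 26 hours; target: 25.
L is on every critical path, so each hour cut from L cuts the finish by one (this holds down to a finish of 25).
Need 26 − 25 = 1 hour off L → L becomes 8 hours, finish becomes 25.

1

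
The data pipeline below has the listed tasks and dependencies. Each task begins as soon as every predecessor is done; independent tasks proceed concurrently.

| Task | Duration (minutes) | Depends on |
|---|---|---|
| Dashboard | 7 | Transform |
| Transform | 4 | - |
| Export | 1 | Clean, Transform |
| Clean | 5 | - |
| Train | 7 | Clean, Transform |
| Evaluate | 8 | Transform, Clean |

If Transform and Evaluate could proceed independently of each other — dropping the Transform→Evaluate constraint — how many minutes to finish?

With the dependency in place, Clean→Evaluate = 5+8 = 13 sets the finish at 13 minutes.
Dropping Transform→Evaluate doesn't change Evaluate's earliest start (5); another predecessor still binds.
After: Clean→Evaluate = 5+8 = 13 → 13 minutes.

13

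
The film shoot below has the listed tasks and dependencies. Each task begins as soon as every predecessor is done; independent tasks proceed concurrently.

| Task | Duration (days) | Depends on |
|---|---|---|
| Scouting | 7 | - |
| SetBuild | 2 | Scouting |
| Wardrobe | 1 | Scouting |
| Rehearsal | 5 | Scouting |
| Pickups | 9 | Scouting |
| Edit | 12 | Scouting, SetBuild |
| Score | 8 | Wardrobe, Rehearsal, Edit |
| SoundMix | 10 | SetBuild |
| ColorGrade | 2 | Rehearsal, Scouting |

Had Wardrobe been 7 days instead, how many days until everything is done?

Baseline: Scouting→SetBuild→Edit→Score = 7+2+12+8 = 29 → 29 days.
Wardrobe has 13 days of float (longest path through it is 16).
The critical path is still Scouting→SetBuild→Edit→Score; finish is now 29 days.

29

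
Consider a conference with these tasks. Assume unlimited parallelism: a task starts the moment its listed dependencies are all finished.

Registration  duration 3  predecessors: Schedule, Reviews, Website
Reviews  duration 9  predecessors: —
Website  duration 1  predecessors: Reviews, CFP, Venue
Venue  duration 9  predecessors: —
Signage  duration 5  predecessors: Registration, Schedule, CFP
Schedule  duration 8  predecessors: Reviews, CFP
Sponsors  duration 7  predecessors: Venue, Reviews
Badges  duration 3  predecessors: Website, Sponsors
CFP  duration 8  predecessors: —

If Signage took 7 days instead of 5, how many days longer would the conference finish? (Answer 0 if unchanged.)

Actual critical path: Reviews→Schedule→Registration→Signage = 9+8+3+5 = 25 ⇒ 25 days.
Signage is on the critical path; changing it to 7 makes that path 27 days.
The critical path is still Reviews→Schedule→Registration→Signage; finish is now 27 days.
Change in finish: 27 − 25 = +2 days.

2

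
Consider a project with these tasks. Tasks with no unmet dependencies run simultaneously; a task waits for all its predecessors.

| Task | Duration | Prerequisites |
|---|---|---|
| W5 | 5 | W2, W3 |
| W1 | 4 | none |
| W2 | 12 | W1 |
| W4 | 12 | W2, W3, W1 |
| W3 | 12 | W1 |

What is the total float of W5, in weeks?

W1→W2→W4 = 4+12+12 = 28 sets the makespan at 28 weeks.
W5 finishes as early as 21 and must finish by 28.
Float = 28 − 21 = 7.

7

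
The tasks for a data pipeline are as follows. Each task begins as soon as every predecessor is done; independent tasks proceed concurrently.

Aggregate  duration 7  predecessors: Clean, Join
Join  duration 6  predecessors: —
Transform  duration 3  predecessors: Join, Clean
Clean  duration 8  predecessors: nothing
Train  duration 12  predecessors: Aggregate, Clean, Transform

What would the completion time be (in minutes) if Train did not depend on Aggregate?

Before: longest chain Clean→Aggregate→Train = 8+7+12 = 27, finish 27.
Without Aggregate→Train, Train's earliest start moves from 15 to 11.
New critical path: Clean→Transform→Train = 8+3+12 = 23 ⇒ 23 minutes.

23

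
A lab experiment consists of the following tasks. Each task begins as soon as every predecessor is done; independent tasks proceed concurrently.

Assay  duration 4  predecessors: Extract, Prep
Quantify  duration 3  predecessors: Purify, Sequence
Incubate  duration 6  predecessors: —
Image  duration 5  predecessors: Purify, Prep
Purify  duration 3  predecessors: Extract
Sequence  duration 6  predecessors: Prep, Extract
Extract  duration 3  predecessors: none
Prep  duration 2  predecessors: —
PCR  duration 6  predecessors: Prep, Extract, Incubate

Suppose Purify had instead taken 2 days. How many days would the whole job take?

12

The binding path is Incubate→PCR = 6+6 = 12; finish at 12 days.
Purify has 1 day of float (longest path through it is 11).
The critical path is still Incubate→PCR; finish is now 12 days.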